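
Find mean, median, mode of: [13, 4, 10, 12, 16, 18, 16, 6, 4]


Sorted: [4, 4, 6, 10, 12, 13, 16, 16, 18]
Mean = 99/9 = 11
Median = 12
Freq: {13: 1, 4: 2, 10: 1, 12: 1, 16: 2, 18: 1, 6: 1}
Mode: [4, 16]

Mean=11, Median=12, Mode=[4, 16]


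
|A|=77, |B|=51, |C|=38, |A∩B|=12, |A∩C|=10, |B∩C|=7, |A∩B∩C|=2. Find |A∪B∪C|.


|A∪B∪C| = 77+51+38-12-10-7+2 = 139

|A∪B∪C| = 139


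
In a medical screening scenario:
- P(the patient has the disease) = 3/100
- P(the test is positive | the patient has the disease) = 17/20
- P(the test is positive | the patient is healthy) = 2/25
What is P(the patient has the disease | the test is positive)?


Using Bayes' theorem:
P(A|B) = P(B|A)·P(A) / P(B)

P(the test is positive) = 17/20 × 3/100 + 2/25 × 97/100
= 51/2000 + 97/1250 = 1031/10000

P(the patient has the disease|the test is positive) = (51/2000) / (1031/10000) = 255/1031

P(the patient has the disease|the test is positive) = 255/1031 ≈ 24.73%


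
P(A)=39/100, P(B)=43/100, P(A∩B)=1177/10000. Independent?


P(A)×P(B) = 1677/10000
P(A∩B) = 1177/10000
Not equal → NOT independent

No, not independent


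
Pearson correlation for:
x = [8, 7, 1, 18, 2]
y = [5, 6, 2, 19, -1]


n=5, Σx=36, Σy=31, Σxy=424, Σx²=442, Σy²=427
r = (5×424 - 36×31)/√((5×442 - 36²)(5×427 - 31²))
= 1004/√(914×1174) = 1004/√1073036 ≈ 1004/1035.8745 ≈ 0.9692

r ≈ 0.9692


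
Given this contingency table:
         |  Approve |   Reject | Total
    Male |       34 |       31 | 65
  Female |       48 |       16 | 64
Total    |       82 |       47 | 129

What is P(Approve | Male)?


P(Approve | Male) = 34/(34+31) = 34/65

P(Approve|Male) = 34/65 ≈ 52.31%


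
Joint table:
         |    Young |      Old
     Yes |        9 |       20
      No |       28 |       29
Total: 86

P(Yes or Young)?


P(Yes∨Young) = P(Yes) + P(Young) - P(Yes∧Young)
= (29 + 37 - 9)/86 = 57/86

P = 57/86 ≈ 66.28%


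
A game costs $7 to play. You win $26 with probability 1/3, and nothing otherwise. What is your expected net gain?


E[gain] = (26-7)×1/3 + (-7)×2/3
= 19/3 - 14/3 = 5/3

Expected net gain = $5/3 ≈ $1.67


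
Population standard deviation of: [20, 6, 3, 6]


Mean = 35/4
  (20-35/4)²=2025/16
  (6-35/4)²=121/16
  (3-35/4)²=529/16
  (6-35/4)²=121/16
Σ(x-μ)² = 699/4
σ² = (699/4)/4 = 699/16

σ = √(699/16) ≈ 6.6097


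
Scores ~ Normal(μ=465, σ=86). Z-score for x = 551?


z = (x - μ)/σ = (551 - 465)/86 = 1.0

z = 1.0


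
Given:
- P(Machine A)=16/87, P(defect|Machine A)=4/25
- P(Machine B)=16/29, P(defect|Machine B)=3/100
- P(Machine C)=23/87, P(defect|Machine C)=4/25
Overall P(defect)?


P(B) = Σ P(B|Aᵢ)×P(Aᵢ)
  4/25×16/87 = 64/2175
  3/100×16/29 = 12/725
  4/25×23/87 = 92/2175
Sum = 64/725

P(defect) = 64/725 ≈ 8.83%


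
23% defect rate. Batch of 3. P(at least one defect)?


P(all good) = (77/100)^3 = 456533/1000000
P(≥1 defect) = 543467/1000000

P = 543467/1000000 ≈ 54.35%


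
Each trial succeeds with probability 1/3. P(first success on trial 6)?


Geometric: P(X=6) = (1-p)^(k-1)×p = (2/3)^5×1/3 = 32/729

P(X=6) = 32/729 ≈ 4.39%


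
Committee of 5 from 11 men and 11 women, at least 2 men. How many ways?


Count by #men:
  2M,3W: C(11,2)×C(11,3)=9075
  3M,2W: C(11,3)×C(11,2)=9075
  4M,1W: C(11,4)×C(11,1)=3630
  5M,0W: C(11,5)×C(11,0)=462
Total = 22242

22242


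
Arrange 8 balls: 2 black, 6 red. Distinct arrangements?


8!/(2!×6!) = 28

28


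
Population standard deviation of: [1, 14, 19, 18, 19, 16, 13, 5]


Mean = 105/8
  (1-105/8)²=9409/64
  (14-105/8)²=49/64
  (19-105/8)²=2209/64
  (18-105/8)²=1521/64
  (19-105/8)²=2209/64
  (16-105/8)²=529/64
  (13-105/8)²=1/64
  (5-105/8)²=4225/64
Σ(x-μ)² = 2519/8
σ² = (2519/8)/8 = 2519/64

σ = √(2519/64) ≈ 6.2737


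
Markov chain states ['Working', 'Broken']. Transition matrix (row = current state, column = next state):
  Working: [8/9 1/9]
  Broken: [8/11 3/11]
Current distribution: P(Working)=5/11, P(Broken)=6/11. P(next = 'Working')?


P(next=Working) = Σᵢ P(now=i)×P(i→Working)
= 5/11×8/9 + 6/11×8/11
= 40/99 + 48/121 = 872/1089

P = 872/1089 ≈ 0.8007


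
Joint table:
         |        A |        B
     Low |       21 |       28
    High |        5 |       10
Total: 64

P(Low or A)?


P(Low∨A) = P(Low) + P(A) - P(Low∧A)
= (49 + 26 - 21)/64 = 54/64 = 27/32

P = 27/32 ≈ 84.38%


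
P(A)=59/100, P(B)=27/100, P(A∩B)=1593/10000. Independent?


P(A)×P(B) = 1593/10000
P(A∩B) = 1593/10000
Equal ✓ → Independent

Yes, independent


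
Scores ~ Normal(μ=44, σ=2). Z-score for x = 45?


z = (x - μ)/σ = (45 - 44)/2 = 0.5

z = 0.5


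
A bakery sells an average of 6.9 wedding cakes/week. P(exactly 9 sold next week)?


Poisson(λ=6.9): P(X=9) = e^(-λ)×λ^k/k!
= e^(-6.9) × 6.9^9 / 9!
≈ 0.001007785429 × 35452087.8356 / 362880 ≈ 0.098457

P(X=9) ≈ 0.098457 ≈ 9.85%


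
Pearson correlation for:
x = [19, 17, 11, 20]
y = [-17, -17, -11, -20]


n=4, Σx=67, Σy=-65, Σxy=-1133, Σx²=1171, Σy²=1099
r = (4×(-1133) - 67×(-65))/√((4×1171 - 67²)(4×1099 - (-65)²))
= -177/√(195×171) = -177/√33345 ≈ -177/182.6061 ≈ -0.9693

r ≈ -0.9693


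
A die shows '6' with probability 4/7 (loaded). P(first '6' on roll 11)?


Geometric: P(X=11) = (1-p)^(k-1)×p = (3/7)^10×4/7 = 236196/1977326743

P(X=11) = 236196/1977326743 ≈ 0.01%


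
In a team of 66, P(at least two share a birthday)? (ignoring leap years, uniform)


P(all different) = Π(365-i)/365 for i=0..65
= 0.001904
P(match) = 1 - 0.001904 = 0.998096

P ≈ 0.9981 ≈ 99.81%


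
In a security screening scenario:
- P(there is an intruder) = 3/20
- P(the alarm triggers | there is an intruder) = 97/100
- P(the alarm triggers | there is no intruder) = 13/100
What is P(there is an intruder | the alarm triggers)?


Using Bayes' theorem:
P(A|B) = P(B|A)·P(A) / P(B)

P(the alarm triggers) = 97/100 × 3/20 + 13/100 × 17/20
= 291/2000 + 221/2000 = 32/125

P(there is an intruder|the alarm triggers) = (291/2000) / (32/125) = 291/512

P(there is an intruder|the alarm triggers) = 291/512 ≈ 56.84%


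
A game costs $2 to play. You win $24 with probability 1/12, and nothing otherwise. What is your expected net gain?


E[gain] = (24-2)×1/12 + (-2)×11/12
= 11/6 - 11/6 = 0

Expected net gain = $0 ≈ $0.00


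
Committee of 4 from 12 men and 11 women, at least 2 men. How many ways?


Count by #men:
  2M,2W: C(12,2)×C(11,2)=3630
  3M,1W: C(12,3)×C(11,1)=2420
  4M,0W: C(12,4)×C(11,0)=495
Total = 6545

6545


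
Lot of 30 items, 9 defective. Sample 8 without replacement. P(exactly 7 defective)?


Hypergeometric: C(9,7)×C(21,1)/C(30,8)
= 36×21/5852925 = 28/216775

P(X=7) = 28/216775 ≈ 0.01%


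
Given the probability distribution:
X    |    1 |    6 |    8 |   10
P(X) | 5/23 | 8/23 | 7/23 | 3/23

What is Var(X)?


E[X] = 139/23
E[X²] = 1041/23
Var(X) = E[X²] - (E[X])² = 1041/23 - 19321/529 = 4622/529

Var(X) = 4622/529 ≈ 8.7372


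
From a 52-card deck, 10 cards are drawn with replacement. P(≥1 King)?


P(not a King) = 48/52 = 12/13
P(none in 10 draws) = (12/13)^10 = 61917364224/137858491849
P(≥1 King) = 1 - 61917364224/137858491849 = 75941127625/137858491849

P = 75941127625/137858491849 ≈ 55.09%


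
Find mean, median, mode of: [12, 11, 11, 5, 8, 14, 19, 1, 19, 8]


Sorted: [1, 5, 8, 8, 11, 11, 12, 14, 19, 19]
Mean = 108/10 = 54/5
Median = 11
Freq: {12: 1, 11: 2, 5: 1, 8: 2, 14: 1, 19: 2, 1: 1}
Mode: [8, 11, 19]

Mean=54/5, Median=11, Mode=[8, 11, 19]


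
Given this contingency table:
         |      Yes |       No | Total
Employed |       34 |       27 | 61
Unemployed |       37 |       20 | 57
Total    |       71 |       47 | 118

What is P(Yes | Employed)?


P(Yes | Employed) = 34/(34+27) = 34/61

P(Yes|Employed) = 34/61 ≈ 55.74%


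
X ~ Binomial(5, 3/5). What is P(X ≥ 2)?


P(X ≥ 2) = Σ P(X=i) for i=2..5
P(X=2) = 144/625
P(X=3) = 216/625
P(X=4) = 162/625
P(X=5) = 243/3125
Sum = 2853/3125

P(X ≥ 2) = 2853/3125 ≈ 91.30%


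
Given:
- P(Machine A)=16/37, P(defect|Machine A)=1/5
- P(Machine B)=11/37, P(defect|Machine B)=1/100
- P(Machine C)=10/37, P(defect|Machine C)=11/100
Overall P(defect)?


P(B) = Σ P(B|Aᵢ)×P(Aᵢ)
  1/5×16/37 = 16/185
  1/100×11/37 = 11/3700
  11/100×10/37 = 11/370
Sum = 441/3700

P(defect) = 441/3700 ≈ 11.92%


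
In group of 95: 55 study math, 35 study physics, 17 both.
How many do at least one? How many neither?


|A∪B| = 55+35-17 = 73
Neither = 95-73 = 22

At least one: 73; Neither: 22


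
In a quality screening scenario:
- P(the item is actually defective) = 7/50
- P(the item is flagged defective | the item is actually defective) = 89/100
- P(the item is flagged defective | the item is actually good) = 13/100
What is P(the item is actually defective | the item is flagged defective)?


Using Bayes' theorem:
P(A|B) = P(B|A)·P(A) / P(B)

P(the item is flagged defective) = 89/100 × 7/50 + 13/100 × 43/50
= 623/5000 + 559/5000 = 591/2500

P(the item is actually defective|the item is flagged defective) = (623/5000) / (591/2500) = 623/1182

P(the item is actually defective|the item is flagged defective) = 623/1182 ≈ 52.71%


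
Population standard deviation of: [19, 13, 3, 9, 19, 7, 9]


Mean = 79/7
  (19-79/7)²=2916/49
  (13-79/7)²=144/49
  (3-79/7)²=3364/49
  (9-79/7)²=256/49
  (19-79/7)²=2916/49
  (7-79/7)²=900/49
  (9-79/7)²=256/49
Σ(x-μ)² = 1536/7
σ² = (1536/7)/7 = 1536/49

σ = √(1536/49) ≈ 5.5988


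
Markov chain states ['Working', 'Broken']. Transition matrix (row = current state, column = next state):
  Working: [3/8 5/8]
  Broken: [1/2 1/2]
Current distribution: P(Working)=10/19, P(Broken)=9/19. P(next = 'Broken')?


P(next=Broken) = Σᵢ P(now=i)×P(i→Broken)
= 10/19×5/8 + 9/19×1/2
= 25/76 + 9/38 = 43/76

P = 43/76 ≈ 0.5658


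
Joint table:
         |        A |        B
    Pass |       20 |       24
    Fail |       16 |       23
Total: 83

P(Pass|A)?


P(Pass|A) = 20/(20+16) = 20/36 = 5/9

P = 5/9 ≈ 55.56%


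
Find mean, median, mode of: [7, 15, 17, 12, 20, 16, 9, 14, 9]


Sorted: [7, 9, 9, 12, 14, 15, 16, 17, 20]
Mean = 119/9
Median = 14
Freq: {7: 1, 15: 1, 17: 1, 12: 1, 20: 1, 16: 1, 9: 2, 14: 1}
Mode: [9]

Mean=119/9, Median=14, Mode=9


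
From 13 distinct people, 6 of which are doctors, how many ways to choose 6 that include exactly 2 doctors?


Choose 2 of the 6 doctors and 4 of the other 7 people:
C(6,2)×C(7,4) = 15×35 = 525

525


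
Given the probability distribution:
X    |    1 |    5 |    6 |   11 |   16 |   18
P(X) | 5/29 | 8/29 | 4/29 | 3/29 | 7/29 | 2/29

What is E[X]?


E[X] = Σ x·P(X=x)
= (1)×(5/29) + (5)×(8/29) + (6)×(4/29) + (11)×(3/29) + (16)×(7/29) + (18)×(2/29)
= 250/29

E[X] = 250/29


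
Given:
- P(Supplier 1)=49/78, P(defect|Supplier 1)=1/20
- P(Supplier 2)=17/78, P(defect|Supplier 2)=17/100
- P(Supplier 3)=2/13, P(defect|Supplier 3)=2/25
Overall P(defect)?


P(B) = Σ P(B|Aᵢ)×P(Aᵢ)
  1/20×49/78 = 49/1560
  17/100×17/78 = 289/7800
  2/25×2/13 = 4/325
Sum = 21/260

P(defect) = 21/260 ≈ 8.08%


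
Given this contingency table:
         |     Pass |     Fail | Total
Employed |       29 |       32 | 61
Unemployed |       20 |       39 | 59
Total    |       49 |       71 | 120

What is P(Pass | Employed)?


P(Pass | Employed) = 29/(29+32) = 29/61

P(Pass|Employed) = 29/61 ≈ 47.54%


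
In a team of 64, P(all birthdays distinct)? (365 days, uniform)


P(all different) = Π(365-i)/365 for i=0..63
= (365/365)×(364/365)×...×(302/365)
= 0.002810

P ≈ 0.0028 ≈ 0.28%


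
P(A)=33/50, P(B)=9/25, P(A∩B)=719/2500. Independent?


P(A)×P(B) = 297/1250
P(A∩B) = 719/2500
Not equal → NOT independent

No, not independent


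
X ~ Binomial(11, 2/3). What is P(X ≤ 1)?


P(X ≤ 1) = Σ P(X=i) for i=0..1
P(X=0) = 1/177147
P(X=1) = 22/177147
Sum = 23/177147

P(X ≤ 1) = 23/177147 ≈ 0.01%


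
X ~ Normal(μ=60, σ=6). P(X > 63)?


z = (63-60)/6 = 0.5
P(X > 63) = 1 - P(Z ≤ 0.5) = 1 - 0.6915 = 0.3085

P(X > 63) ≈ 0.3085


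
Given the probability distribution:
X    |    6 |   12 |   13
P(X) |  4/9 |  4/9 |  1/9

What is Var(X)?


E[X] = 85/9
E[X²] = 889/9
Var(X) = E[X²] - (E[X])² = 889/9 - 7225/81 = 776/81

Var(X) = 776/81 ≈ 9.5802


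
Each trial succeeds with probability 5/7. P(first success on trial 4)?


Geometric: P(X=4) = (1-p)^(k-1)×p = (2/7)^3×5/7 = 40/2401

P(X=4) = 40/2401 ≈ 1.67%


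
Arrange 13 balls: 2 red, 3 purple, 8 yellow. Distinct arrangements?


13!/(2!×3!×8!) = 12870

12870


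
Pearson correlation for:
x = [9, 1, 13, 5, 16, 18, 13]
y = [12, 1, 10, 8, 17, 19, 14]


n=7, Σx=75, Σy=81, Σxy=1075, Σx²=1025, Σy²=1155
r = (7×1075 - 75×81)/√((7×1025 - 75²)(7×1155 - 81²))
= 1450/√(1550×1524) = 1450/√2362200 ≈ 1450/1536.9450 ≈ 0.9434

r ≈ 0.9434


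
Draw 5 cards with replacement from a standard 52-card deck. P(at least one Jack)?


P(not a Jack) = 48/52 = 12/13
P(none in 5 draws) = (12/13)^5 = 248832/371293
P(≥1 Jack) = 1 - 248832/371293 = 122461/371293

P = 122461/371293 ≈ 32.98%


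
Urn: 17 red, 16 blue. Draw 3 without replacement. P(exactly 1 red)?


Hypergeometric: C(17,1)×C(16,2)/C(33,3)
= 17×120/5456 = 255/682

P(X=1) = 255/682 ≈ 37.39%


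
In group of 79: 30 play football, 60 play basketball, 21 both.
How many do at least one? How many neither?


|A∪B| = 30+60-21 = 69
Neither = 79-69 = 10

At least one: 69; Neither: 10


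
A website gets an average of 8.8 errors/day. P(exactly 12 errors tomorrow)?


Poisson(λ=8.8): P(X=12) = e^(-λ)×λ^k/k!
= e^(-8.8) × 8.8^12 / 12!
≈ 0.0001507330751 × 215671155822 / 479001600 ≈ 0.067868

P(X=12) ≈ 0.067868 ≈ 6.79%


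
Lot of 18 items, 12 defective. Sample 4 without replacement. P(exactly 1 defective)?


Hypergeometric: C(12,1)×C(6,3)/C(18,4)
= 12×20/3060 = 4/51

P(X=1) = 4/51 ≈ 7.84%


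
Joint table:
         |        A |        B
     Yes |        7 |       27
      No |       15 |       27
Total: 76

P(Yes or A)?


P(Yes∨A) = P(Yes) + P(A) - P(Yes∧A)
= (34 + 22 - 7)/76 = 49/76

P = 49/76 ≈ 64.47%


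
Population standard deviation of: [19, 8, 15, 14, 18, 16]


Mean = 90/6 = 15
  (19-15)²=16
  (8-15)²=49
  (15-15)²=0
  (14-15)²=1
  (18-15)²=9
  (16-15)²=1
Σ(x-μ)² = 76
σ² = 76/6 = 38/3

σ = √(38/3) ≈ 3.5590


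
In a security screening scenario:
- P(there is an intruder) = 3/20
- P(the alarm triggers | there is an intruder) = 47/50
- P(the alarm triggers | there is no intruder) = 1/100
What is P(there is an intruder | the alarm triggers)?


Using Bayes' theorem:
P(A|B) = P(B|A)·P(A) / P(B)

P(the alarm triggers) = 47/50 × 3/20 + 1/100 × 17/20
= 141/1000 + 17/2000 = 299/2000

P(there is an intruder|the alarm triggers) = (141/1000) / (299/2000) = 282/299

P(there is an intruder|the alarm triggers) = 282/299 ≈ 94.31%


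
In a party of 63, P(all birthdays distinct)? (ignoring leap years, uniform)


P(all different) = Π(365-i)/365 for i=0..62
= (365/365)×(364/365)×...×(303/365)
= 0.003396

P ≈ 0.0034 ≈ 0.34%


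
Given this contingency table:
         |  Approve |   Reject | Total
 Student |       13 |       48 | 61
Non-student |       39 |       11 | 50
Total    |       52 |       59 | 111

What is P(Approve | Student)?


P(Approve | Student) = 13/(13+48) = 13/61

P(Approve|Student) = 13/61 ≈ 21.31%


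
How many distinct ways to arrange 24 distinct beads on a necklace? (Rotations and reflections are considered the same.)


Free circular arrangements: rotations and reflections both identified.
(n-1)!/2 = 23!/2 = 25852016738884976640000/2 = 12926008369442488320000

12926008369442488320000


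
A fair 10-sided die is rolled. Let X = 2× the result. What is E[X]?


E[die] = (1+10)/2 = 11/2
E[X] = 2 × 11/2 = 11

E[X] = 11


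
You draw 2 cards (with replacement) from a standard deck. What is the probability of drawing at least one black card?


P(not a black card) = 26/52 = 1/2
P(none in 2 draws) = (1/2)^2 = 1/4
P(≥1 black card) = 1 - 1/4 = 3/4

P = 3/4 ≈ 75.00%


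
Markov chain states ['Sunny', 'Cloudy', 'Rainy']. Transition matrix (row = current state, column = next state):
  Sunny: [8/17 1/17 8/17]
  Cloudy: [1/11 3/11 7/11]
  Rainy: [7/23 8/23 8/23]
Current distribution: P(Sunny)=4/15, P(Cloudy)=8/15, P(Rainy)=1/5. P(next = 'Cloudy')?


P(next=Cloudy) = Σᵢ P(now=i)×P(i→Cloudy)
= 4/15×1/17 + 8/15×3/11 + 1/5×8/23
= 4/255 + 8/55 + 8/115 = 14884/64515

P = 14884/64515 ≈ 0.2307


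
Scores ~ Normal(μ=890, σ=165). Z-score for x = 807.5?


z = (x - μ)/σ = (807.5 - 890)/165 = -0.5

z = -0.5


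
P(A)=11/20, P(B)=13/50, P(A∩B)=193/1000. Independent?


P(A)×P(B) = 143/1000
P(A∩B) = 193/1000
Not equal → NOT independent

No, not independent


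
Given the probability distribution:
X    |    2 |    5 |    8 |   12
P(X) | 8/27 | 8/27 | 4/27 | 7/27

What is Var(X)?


E[X] = 172/27
E[X²] = 1496/27
Var(X) = E[X²] - (E[X])² = 1496/27 - 29584/729 = 10808/729

Var(X) = 10808/729 ≈ 14.8258


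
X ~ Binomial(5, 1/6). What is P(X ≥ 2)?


P(X ≥ 2) = Σ P(X=i) for i=2..5
P(X=2) = 625/3888
P(X=3) = 125/3888
P(X=4) = 25/7776
P(X=5) = 1/7776
Sum = 763/3888

P(X ≥ 2) = 763/3888 ≈ 19.62%


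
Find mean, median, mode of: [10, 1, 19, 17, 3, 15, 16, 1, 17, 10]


Sorted: [1, 1, 3, 10, 10, 15, 16, 17, 17, 19]
Mean = 109/10
Median = 25/2
Freq: {10: 2, 1: 2, 19: 1, 17: 2, 3: 1, 15: 1, 16: 1}
Mode: [1, 10, 17]

Mean=109/10, Median=25/2, Mode=[1, 10, 17]


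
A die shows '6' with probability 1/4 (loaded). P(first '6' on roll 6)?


Geometric: P(X=6) = (1-p)^(k-1)×p = (3/4)^5×1/4 = 243/4096

P(X=6) = 243/4096 ≈ 5.93%


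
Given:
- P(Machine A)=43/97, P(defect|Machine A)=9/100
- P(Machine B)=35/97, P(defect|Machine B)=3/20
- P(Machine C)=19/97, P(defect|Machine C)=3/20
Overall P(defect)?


P(B) = Σ P(B|Aᵢ)×P(Aᵢ)
  9/100×43/97 = 387/9700
  3/20×35/97 = 21/388
  3/20×19/97 = 57/1940
Sum = 1197/9700

P(defect) = 1197/9700 ≈ 12.34%


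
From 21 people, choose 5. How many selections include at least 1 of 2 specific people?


Complement: C(21,5) - C(19,5) = 20349 - 11628 = 8721

8721


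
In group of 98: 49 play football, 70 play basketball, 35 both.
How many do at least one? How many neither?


|A∪B| = 49+70-35 = 84
Neither = 98-84 = 14

At least one: 84; Neither: 14


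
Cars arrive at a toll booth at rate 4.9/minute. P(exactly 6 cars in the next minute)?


Poisson(λ=4.9): P(X=6) = e^(-λ)×λ^k/k!
= e^(-4.9) × 4.9^6 / 6!
≈ 0.007446583071 × 13841.287201 / 720 ≈ 0.143153

P(X=6) ≈ 0.143153 ≈ 14.32%


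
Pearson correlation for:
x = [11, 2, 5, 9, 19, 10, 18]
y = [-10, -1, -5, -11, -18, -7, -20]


n=7, Σx=74, Σy=-72, Σxy=-1008, Σx²=1016, Σy²=1020
r = (7×(-1008) - 74×(-72))/√((7×1016 - 74²)(7×1020 - (-72)²))
= -1728/√(1636×1956) = -1728/√3200016 ≈ -1728/1788.8589 ≈ -0.9660

r ≈ -0.9660


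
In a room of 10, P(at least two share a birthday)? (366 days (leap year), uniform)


P(all different) = Π(366-i)/366 for i=0..9
= 0.883355
P(match) = 1 - 0.883355 = 0.116645

P ≈ 0.1166 ≈ 11.66%


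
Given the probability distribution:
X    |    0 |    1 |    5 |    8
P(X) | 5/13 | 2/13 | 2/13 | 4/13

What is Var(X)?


E[X] = 44/13
E[X²] = 308/13
Var(X) = E[X²] - (E[X])² = 308/13 - 1936/169 = 2068/169

Var(X) = 2068/169 ≈ 12.2367


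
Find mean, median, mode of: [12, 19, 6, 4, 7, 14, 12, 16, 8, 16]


Sorted: [4, 6, 7, 8, 12, 12, 14, 16, 16, 19]
Mean = 114/10 = 57/5
Median = 12
Freq: {12: 2, 19: 1, 6: 1, 4: 1, 7: 1, 14: 1, 16: 2, 8: 1}
Mode: [12, 16]

Mean=57/5, Median=12, Mode=[12, 16]


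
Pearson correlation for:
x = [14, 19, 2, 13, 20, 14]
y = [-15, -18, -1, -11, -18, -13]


n=6, Σx=82, Σy=-76, Σxy=-1239, Σx²=1326, Σy²=1164
r = (6×(-1239) - 82×(-76))/√((6×1326 - 82²)(6×1164 - (-76)²))
= -1202/√(1232×1208) = -1202/√1488256 ≈ -1202/1219.9410 ≈ -0.9853

r ≈ -0.9853


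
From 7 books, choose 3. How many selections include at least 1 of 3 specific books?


Complement: C(7,3) - C(4,3) = 35 - 4 = 31

31


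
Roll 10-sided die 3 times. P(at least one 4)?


P(no 4)^3 = (9/10)^3 = 729/1000
P(≥1) = 1 - 729/1000 = 271/1000

P = 271/1000 ≈ 27.10%


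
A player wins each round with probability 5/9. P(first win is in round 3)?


Geometric: P(X=3) = (1-p)^(k-1)×p = (4/9)^2×5/9 = 80/729

P(X=3) = 80/729 ≈ 10.97%


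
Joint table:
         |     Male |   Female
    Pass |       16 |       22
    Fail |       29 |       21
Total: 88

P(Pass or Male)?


P(Pass∨Male) = P(Pass) + P(Male) - P(Pass∧Male)
= (38 + 45 - 16)/88 = 67/88

P = 67/88 ≈ 76.14%


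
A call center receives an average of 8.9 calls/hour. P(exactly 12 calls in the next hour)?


Poisson(λ=8.9): P(X=12) = e^(-λ)×λ^k/k!
= e^(-8.9) × 8.9^12 / 12!
≈ 0.0001363889265 × 246990403565 / 479001600 ≈ 0.070327

P(X=12) ≈ 0.070327 ≈ 7.03%


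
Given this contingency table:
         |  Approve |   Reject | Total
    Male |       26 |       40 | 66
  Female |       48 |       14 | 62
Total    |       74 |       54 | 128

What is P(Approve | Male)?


P(Approve | Male) = 26/(26+40) = 26/66 = 13/33

P(Approve|Male) = 13/33 ≈ 39.39%


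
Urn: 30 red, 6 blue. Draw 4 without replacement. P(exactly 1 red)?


Hypergeometric: C(30,1)×C(6,3)/C(36,4)
= 30×20/58905 = 40/3927

P(X=1) = 40/3927 ≈ 1.02%


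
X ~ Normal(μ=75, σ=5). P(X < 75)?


z = (75-75)/5 = 0.0
P(Z < 0.0) = 0.5000

P(X < 75) ≈ 0.5000


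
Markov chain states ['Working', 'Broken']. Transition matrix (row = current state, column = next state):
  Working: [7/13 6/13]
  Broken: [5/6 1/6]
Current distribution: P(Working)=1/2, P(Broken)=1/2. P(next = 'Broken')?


P(next=Broken) = Σᵢ P(now=i)×P(i→Broken)
= 1/2×6/13 + 1/2×1/6
= 3/13 + 1/12 = 49/156

P = 49/156 ≈ 0.3141


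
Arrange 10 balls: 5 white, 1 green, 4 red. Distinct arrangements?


10!/(5!×1!×4!) = 1260

1260


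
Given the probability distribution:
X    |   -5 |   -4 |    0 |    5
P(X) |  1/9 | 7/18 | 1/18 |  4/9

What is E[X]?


E[X] = Σ x·P(X=x)
= (-5)×(1/9) + (-4)×(7/18) + (0)×(1/18) + (5)×(4/9)
= 1/9

E[X] = 1/9


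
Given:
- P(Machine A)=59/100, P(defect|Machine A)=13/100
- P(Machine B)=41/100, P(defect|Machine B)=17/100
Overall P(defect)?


P(B) = Σ P(B|Aᵢ)×P(Aᵢ)
  13/100×59/100 = 767/10000
  17/100×41/100 = 697/10000
Sum = 183/1250

P(defect) = 183/1250 ≈ 14.64%


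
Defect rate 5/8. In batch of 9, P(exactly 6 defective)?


Binomial: P(X=6) = C(9,6)×p^6×(1-p)^3
= 84 × 15625/262144 × 27/512 = 8859375/33554432

P(X=6) = 8859375/33554432 ≈ 26.40%


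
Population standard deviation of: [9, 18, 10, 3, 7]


Mean = 47/5
  (9-47/5)²=4/25
  (18-47/5)²=1849/25
  (10-47/5)²=9/25
  (3-47/5)²=1024/25
  (7-47/5)²=144/25
Σ(x-μ)² = 606/5
σ² = (606/5)/5 = 606/25

σ = √(606/25) ≈ 4.9234


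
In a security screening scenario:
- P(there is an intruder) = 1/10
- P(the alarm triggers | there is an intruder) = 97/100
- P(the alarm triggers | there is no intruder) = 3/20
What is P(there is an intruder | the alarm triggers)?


Using Bayes' theorem:
P(A|B) = P(B|A)·P(A) / P(B)

P(the alarm triggers) = 97/100 × 1/10 + 3/20 × 9/10
= 97/1000 + 27/200 = 29/125

P(there is an intruder|the alarm triggers) = (97/1000) / (29/125) = 97/232

P(there is an intruder|the alarm triggers) = 97/232 ≈ 41.81%


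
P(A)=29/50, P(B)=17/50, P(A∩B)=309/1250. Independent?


P(A)×P(B) = 493/2500
P(A∩B) = 309/1250
Not equal → NOT independent

No, not independent


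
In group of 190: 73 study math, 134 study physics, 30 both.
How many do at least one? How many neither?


|A∪B| = 73+134-30 = 177
Neither = 190-177 = 13

At least one: 177; Neither: 13


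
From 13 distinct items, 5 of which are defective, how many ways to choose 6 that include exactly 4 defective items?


Choose 4 of the 5 defective items and 2 of the other 8 items:
C(5,4)×C(8,2) = 5×28 = 140

140


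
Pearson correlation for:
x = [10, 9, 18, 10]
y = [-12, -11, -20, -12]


n=4, Σx=47, Σy=-55, Σxy=-699, Σx²=605, Σy²=809
r = (4×(-699) - 47×(-55))/√((4×605 - 47²)(4×809 - (-55)²))
= -211/√(211×211) = -211/√44521 ≈ -211/211.0000 ≈ -1.0000

r ≈ -1.0000


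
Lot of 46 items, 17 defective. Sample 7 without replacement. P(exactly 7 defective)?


Hypergeometric: C(17,7)×C(29,0)/C(46,7)
= 19448×1/53524680 = 221/608235

P(X=7) = 221/608235 ≈ 0.04%


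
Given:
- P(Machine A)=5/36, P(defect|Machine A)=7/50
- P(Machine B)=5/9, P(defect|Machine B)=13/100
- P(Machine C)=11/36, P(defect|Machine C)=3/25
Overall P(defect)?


P(B) = Σ P(B|Aᵢ)×P(Aᵢ)
  7/50×5/36 = 7/360
  13/100×5/9 = 13/180
  3/25×11/36 = 11/300
Sum = 77/600

P(defect) = 77/600 ≈ 12.83%


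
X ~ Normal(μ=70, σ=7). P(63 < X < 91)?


z₁=(63-70)/7=-1.0, z₂=(91-70)/7=3.0
P = Φ(3.0) - Φ(-1.0) = 0.998650 - 0.158655 = 0.839995 ≈ 0.8400

P(63 < X < 91) ≈ 0.8400


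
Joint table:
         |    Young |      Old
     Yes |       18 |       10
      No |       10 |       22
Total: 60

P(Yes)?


P(Yes) = (18+10)/60 = 28/60 = 7/15

P(Yes) = 7/15 ≈ 46.67%


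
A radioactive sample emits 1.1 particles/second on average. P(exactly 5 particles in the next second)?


Poisson(λ=1.1): P(X=5) = e^(-λ)×λ^k/k!
= e^(-1.1) × 1.1^5 / 5!
≈ 0.3328710837 × 1.61051 / 120 ≈ 0.004467

P(X=5) ≈ 0.004467 ≈ 0.45%


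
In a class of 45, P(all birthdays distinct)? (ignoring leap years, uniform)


P(all different) = Π(365-i)/365 for i=0..44
= (365/365)×(364/365)×...×(321/365)
= 0.059024

P ≈ 0.0590 ≈ 5.90%


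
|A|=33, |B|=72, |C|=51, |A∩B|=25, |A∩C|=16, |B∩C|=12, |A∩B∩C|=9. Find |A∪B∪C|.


|A∪B∪C| = 33+72+51-25-16-12+9 = 112

|A∪B∪C| = 112


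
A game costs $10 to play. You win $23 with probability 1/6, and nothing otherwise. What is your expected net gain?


E[gain] = (23-10)×1/6 + (-10)×5/6
= 13/6 - 25/3 = -37/6

Expected net gain = $-37/6 ≈ $-6.17


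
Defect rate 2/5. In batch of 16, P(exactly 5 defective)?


Binomial: P(X=5) = C(16,5)×p^5×(1-p)^11
= 4368 × 32/3125 × 177147/48828125 = 24760899072/152587890625

P(X=5) = 24760899072/152587890625 ≈ 16.23%


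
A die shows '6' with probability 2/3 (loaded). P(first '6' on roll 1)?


Geometric: P(X=1) = (1-p)^(k-1)×p = (1/3)^0×2/3 = 2/3

P(X=1) = 2/3 ≈ 66.67%


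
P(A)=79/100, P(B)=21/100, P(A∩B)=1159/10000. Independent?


P(A)×P(B) = 1659/10000
P(A∩B) = 1159/10000
Not equal → NOT independent

No, not independent


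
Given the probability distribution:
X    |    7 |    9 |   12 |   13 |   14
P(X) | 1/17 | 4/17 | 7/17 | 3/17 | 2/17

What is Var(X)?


E[X] = 194/17
E[X²] = 2280/17
Var(X) = E[X²] - (E[X])² = 2280/17 - 37636/289 = 1124/289

Var(X) = 1124/289 ≈ 3.8893


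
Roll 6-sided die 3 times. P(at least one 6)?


P(no 6)^3 = (5/6)^3 = 125/216
P(≥1) = 1 - 125/216 = 91/216

P = 91/216 ≈ 42.13%


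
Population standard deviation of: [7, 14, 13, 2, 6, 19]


Mean = 61/6
  (7-61/6)²=361/36
  (14-61/6)²=529/36
  (13-61/6)²=289/36
  (2-61/6)²=2401/36
  (6-61/6)²=625/36
  (19-61/6)²=2809/36
Σ(x-μ)² = 1169/6
σ² = (1169/6)/6 = 1169/36

σ = √(1169/36) ≈ 5.6984


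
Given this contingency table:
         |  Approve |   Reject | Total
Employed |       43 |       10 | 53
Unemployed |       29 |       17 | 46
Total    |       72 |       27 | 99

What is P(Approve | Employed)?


P(Approve | Employed) = 43/(43+10) = 43/53

P(Approve|Employed) = 43/53 ≈ 81.13%


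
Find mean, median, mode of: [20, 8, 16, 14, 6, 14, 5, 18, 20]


Sorted: [5, 6, 8, 14, 14, 16, 18, 20, 20]
Mean = 121/9
Median = 14
Freq: {20: 2, 8: 1, 16: 1, 14: 2, 6: 1, 5: 1, 18: 1}
Mode: [14, 20]

Mean=121/9, Median=14, Mode=[14, 20]


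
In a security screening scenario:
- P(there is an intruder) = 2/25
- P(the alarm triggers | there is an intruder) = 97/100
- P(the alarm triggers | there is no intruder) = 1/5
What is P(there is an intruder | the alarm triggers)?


Using Bayes' theorem:
P(A|B) = P(B|A)·P(A) / P(B)

P(the alarm triggers) = 97/100 × 2/25 + 1/5 × 23/25
= 97/1250 + 23/125 = 327/1250

P(there is an intruder|the alarm triggers) = (97/1250) / (327/1250) = 97/327

P(there is an intruder|the alarm triggers) = 97/327 ≈ 29.66%


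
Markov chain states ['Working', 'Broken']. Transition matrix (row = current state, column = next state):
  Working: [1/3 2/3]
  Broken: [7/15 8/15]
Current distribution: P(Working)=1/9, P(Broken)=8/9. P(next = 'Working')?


P(next=Working) = Σᵢ P(now=i)×P(i→Working)
= 1/9×1/3 + 8/9×7/15
= 1/27 + 56/135 = 61/135

P = 61/135 ≈ 0.4519


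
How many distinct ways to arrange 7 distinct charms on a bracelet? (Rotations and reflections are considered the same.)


Free circular arrangements: rotations and reflections both identified.
(n-1)!/2 = 6!/2 = 720/2 = 360

360


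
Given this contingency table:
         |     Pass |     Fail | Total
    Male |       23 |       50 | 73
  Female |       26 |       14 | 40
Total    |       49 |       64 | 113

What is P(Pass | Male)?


P(Pass | Male) = 23/(23+50) = 23/73

P(Pass|Male) = 23/73 ≈ 31.51%


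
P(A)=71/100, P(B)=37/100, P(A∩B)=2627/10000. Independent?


P(A)×P(B) = 2627/10000
P(A∩B) = 2627/10000
Equal ✓ → Independent

Yes, independent


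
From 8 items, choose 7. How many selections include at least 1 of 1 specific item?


Complement: C(8,7) - C(7,7) = 8 - 1 = 7

7


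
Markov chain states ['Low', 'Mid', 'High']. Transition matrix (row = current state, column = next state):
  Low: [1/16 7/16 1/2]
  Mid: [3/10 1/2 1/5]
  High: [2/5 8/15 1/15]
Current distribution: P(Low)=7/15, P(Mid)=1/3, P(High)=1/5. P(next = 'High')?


P(next=High) = Σᵢ P(now=i)×P(i→High)
= 7/15×1/2 + 1/3×1/5 + 1/5×1/15
= 7/30 + 1/15 + 1/75 = 47/150

P = 47/150 ≈ 0.3133


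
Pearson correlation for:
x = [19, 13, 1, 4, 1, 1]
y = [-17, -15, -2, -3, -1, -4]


n=6, Σx=39, Σy=-42, Σxy=-537, Σx²=549, Σy²=544
r = (6×(-537) - 39×(-42))/√((6×549 - 39²)(6×544 - (-42)²))
= -1584/√(1773×1500) = -1584/√2659500 ≈ -1584/1630.7974 ≈ -0.9713

r ≈ -0.9713


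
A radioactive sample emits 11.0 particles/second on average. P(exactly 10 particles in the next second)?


Poisson(λ=11.0): P(X=10) = e^(-λ)×λ^k/k!
= e^(-11.0) × 11.0^10 / 10!
≈ 1.670170079e-05 × 25937424601 / 3628800 ≈ 0.119378

P(X=10) ≈ 0.119378 ≈ 11.94%


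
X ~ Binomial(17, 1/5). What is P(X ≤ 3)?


P(X ≤ 3) = Σ P(X=i) for i=0..3
P(X=0) = 17179869184/762939453125
P(X=1) = 73014444032/762939453125
P(X=2) = 146028888064/762939453125
P(X=3) = 36507222016/152587890625
Sum = 83751862272/152587890625

P(X ≤ 3) = 83751862272/152587890625 ≈ 54.89%


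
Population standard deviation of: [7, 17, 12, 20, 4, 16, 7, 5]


Mean = 88/8 = 11
  (7-11)²=16
  (17-11)²=36
  (12-11)²=1
  (20-11)²=81
  (4-11)²=49
  (16-11)²=25
  (7-11)²=16
  (5-11)²=36
Σ(x-μ)² = 260
σ² = 260/8 = 65/2

σ = √(65/2) ≈ 5.7009


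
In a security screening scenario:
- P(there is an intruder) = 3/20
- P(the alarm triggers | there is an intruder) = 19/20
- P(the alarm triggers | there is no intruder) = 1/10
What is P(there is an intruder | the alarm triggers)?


Using Bayes' theorem:
P(A|B) = P(B|A)·P(A) / P(B)

P(the alarm triggers) = 19/20 × 3/20 + 1/10 × 17/20
= 57/400 + 17/200 = 91/400

P(there is an intruder|the alarm triggers) = (57/400) / (91/400) = 57/91

P(there is an intruder|the alarm triggers) = 57/91 ≈ 62.64%


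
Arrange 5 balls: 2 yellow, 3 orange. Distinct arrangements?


5!/(2!×3!) = 10

10


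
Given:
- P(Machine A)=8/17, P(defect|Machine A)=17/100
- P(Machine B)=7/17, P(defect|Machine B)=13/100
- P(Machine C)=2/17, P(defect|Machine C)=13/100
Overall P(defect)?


P(B) = Σ P(B|Aᵢ)×P(Aᵢ)
  17/100×8/17 = 2/25
  13/100×7/17 = 91/1700
  13/100×2/17 = 13/850
Sum = 253/1700

P(defect) = 253/1700 ≈ 14.88%


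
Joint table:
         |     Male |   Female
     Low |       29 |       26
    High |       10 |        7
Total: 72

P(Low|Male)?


P(Low|Male) = 29/(29+10) = 29/39

P = 29/39 ≈ 74.36%


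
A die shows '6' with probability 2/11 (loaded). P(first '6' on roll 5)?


Geometric: P(X=5) = (1-p)^(k-1)×p = (9/11)^4×2/11 = 13122/161051

P(X=5) = 13122/161051 ≈ 8.15%


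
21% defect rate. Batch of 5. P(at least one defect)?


P(all good) = (79/100)^5 = 3077056399/10000000000
P(≥1 defect) = 6922943601/10000000000

P = 6922943601/10000000000 ≈ 69.23%


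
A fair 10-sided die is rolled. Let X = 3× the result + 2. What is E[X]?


E[die] = (1+10)/2 = 11/2
E[X] = 3×11/2 + 2 = 37/2

E[X] = 37/2


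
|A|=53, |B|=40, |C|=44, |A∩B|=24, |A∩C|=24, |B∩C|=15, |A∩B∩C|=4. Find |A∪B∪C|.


|A∪B∪C| = 53+40+44-24-24-15+4 = 78

|A∪B∪C| = 78


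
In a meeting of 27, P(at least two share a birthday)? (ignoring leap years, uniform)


P(all different) = Π(365-i)/365 for i=0..26
= 0.373141
P(match) = 1 - 0.373141 = 0.626859

P ≈ 0.6269 ≈ 62.69%


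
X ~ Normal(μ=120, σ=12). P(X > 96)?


z = (96-120)/12 = -2.0
P(X > 96) = 1 - P(Z ≤ -2.0) = 1 - 0.0228 = 0.9772

P(X > 96) ≈ 0.9772


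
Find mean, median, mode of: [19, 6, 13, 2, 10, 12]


Sorted: [2, 6, 10, 12, 13, 19]
Mean = 62/6 = 31/3
Median = 11
Freq: {19: 1, 6: 1, 13: 1, 2: 1, 10: 1, 12: 1}
Mode: No mode

Mean=31/3, Median=11, Mode=No mode


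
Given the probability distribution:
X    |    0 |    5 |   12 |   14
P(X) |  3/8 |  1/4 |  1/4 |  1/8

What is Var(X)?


E[X] = 6
E[X²] = 267/4
Var(X) = E[X²] - (E[X])² = 267/4 - 36 = 123/4

Var(X) = 123/4 ≈ 30.7500


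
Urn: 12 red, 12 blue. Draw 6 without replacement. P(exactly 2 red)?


Hypergeometric: C(12,2)×C(12,4)/C(24,6)
= 66×495/134596 = 1485/6118

P(X=2) = 1485/6118 ≈ 24.27%


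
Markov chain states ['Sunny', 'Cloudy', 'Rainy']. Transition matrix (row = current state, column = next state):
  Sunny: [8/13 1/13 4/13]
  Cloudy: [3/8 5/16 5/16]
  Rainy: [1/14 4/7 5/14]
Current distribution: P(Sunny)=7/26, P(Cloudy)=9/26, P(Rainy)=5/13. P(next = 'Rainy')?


P(next=Rainy) = Σᵢ P(now=i)×P(i→Rainy)
= 7/26×4/13 + 9/26×5/16 + 5/13×5/14
= 14/169 + 45/416 + 25/182 = 12431/37856

P = 12431/37856 ≈ 0.3284


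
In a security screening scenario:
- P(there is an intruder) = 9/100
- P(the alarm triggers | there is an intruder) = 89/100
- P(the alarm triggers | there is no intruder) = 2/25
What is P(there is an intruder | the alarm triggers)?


Using Bayes' theorem:
P(A|B) = P(B|A)·P(A) / P(B)

P(the alarm triggers) = 89/100 × 9/100 + 2/25 × 91/100
= 801/10000 + 91/1250 = 1529/10000

P(there is an intruder|the alarm triggers) = (801/10000) / (1529/10000) = 801/1529

P(there is an intruder|the alarm triggers) = 801/1529 ≈ 52.39%


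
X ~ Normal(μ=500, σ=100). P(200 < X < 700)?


z₁=(200-500)/100=-3.0, z₂=(700-500)/100=2.0
P = Φ(2.0) - Φ(-3.0) = 0.977250 - 0.001350 = 0.975900 ≈ 0.9759

P(200 < X < 700) ≈ 0.9759


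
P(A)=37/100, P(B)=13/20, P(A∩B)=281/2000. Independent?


P(A)×P(B) = 481/2000
P(A∩B) = 281/2000
Not equal → NOT independent

No, not independent


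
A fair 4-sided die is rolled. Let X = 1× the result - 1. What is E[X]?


E[die] = (1+4)/2 = 5/2
E[X] = 1×5/2 - 1 = 3/2

E[X] = 3/2


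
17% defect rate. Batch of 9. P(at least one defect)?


P(all good) = (83/100)^9 = 186940255267540403/1000000000000000000
P(≥1 defect) = 813059744732459597/1000000000000000000

P = 813059744732459597/1000000000000000000 ≈ 81.31%


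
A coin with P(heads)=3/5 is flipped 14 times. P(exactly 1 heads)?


Binomial: P(X=1) = C(14,1)×p^1×(1-p)^13
= 14 × 3/5 × 8192/1220703125 = 344064/6103515625

P(X=1) = 344064/6103515625 ≈ 0.01%


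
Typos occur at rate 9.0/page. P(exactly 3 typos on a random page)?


Poisson(λ=9.0): P(X=3) = e^(-λ)×λ^k/k!
= e^(-9.0) × 9.0^3 / 3!
≈ 0.0001234098041 × 729 / 6 ≈ 0.014994

P(X=3) ≈ 0.014994 ≈ 1.50%


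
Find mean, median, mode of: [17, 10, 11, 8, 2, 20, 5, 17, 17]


Sorted: [2, 5, 8, 10, 11, 17, 17, 17, 20]
Mean = 107/9
Median = 11
Freq: {17: 3, 10: 1, 11: 1, 8: 1, 2: 1, 20: 1, 5: 1}
Mode: [17]

Mean=107/9, Median=11, Mode=17


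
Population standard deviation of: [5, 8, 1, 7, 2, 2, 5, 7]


Mean = 37/8
  (5-37/8)²=9/64
  (8-37/8)²=729/64
  (1-37/8)²=841/64
  (7-37/8)²=361/64
  (2-37/8)²=441/64
  (2-37/8)²=441/64
  (5-37/8)²=9/64
  (7-37/8)²=361/64
Σ(x-μ)² = 399/8
σ² = (399/8)/8 = 399/64

σ = √(399/64) ≈ 2.4969


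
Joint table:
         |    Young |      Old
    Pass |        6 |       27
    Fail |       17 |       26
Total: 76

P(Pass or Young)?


P(Pass∨Young) = P(Pass) + P(Young) - P(Pass∧Young)
= (33 + 23 - 6)/76 = 50/76 = 25/38

P = 25/38 ≈ 65.79%


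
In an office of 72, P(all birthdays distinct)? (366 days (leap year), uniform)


P(all different) = Π(366-i)/366 for i=0..71
= (366/366)×(365/366)×...×(295/366)
= 0.000559

P ≈ 0.0006 ≈ 0.06%


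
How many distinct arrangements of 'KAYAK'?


Letters: 5, freq: {'K': 2, 'A': 2, 'Y': 1}
5!/(2!×2!×1!) = 120/4 = 30

30


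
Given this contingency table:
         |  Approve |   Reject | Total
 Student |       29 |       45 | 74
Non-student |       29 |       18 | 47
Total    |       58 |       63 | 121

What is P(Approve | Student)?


P(Approve | Student) = 29/(29+45) = 29/74

P(Approve|Student) = 29/74 ≈ 39.19%


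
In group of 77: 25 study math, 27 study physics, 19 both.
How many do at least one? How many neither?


|A∪B| = 25+27-19 = 33
Neither = 77-33 = 44

At least one: 33; Neither: 44


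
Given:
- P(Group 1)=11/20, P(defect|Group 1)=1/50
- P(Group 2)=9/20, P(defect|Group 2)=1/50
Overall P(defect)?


P(B) = Σ P(B|Aᵢ)×P(Aᵢ)
  1/50×11/20 = 11/1000
  1/50×9/20 = 9/1000
Sum = 1/50

P(defect) = 1/50 ≈ 2.00%


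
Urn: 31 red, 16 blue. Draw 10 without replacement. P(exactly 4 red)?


Hypergeometric: C(31,4)×C(16,6)/C(47,10)
= 31465×8008/5178066751 = 1762040/36210257

P(X=4) = 1762040/36210257 ≈ 4.87%


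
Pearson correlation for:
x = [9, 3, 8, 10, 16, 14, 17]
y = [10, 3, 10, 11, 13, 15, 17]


n=7, Σx=77, Σy=79, Σxy=996, Σx²=995, Σy²=1013
r = (7×996 - 77×79)/√((7×995 - 77²)(7×1013 - 79²))
= 889/√(1036×850) = 889/√880600 ≈ 889/938.4029 ≈ 0.9474

r ≈ 0.9474


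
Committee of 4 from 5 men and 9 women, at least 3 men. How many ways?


Count by #men:
  3M,1W: C(5,3)×C(9,1)=90
  4M,0W: C(5,4)×C(9,0)=5
Total = 95

95


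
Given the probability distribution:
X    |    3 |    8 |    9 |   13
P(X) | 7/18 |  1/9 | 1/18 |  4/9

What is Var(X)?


E[X] = 25/3
E[X²] = 812/9
Var(X) = E[X²] - (E[X])² = 812/9 - 625/9 = 187/9

Var(X) = 187/9 ≈ 20.7778


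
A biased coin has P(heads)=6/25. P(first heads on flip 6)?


Geometric: P(X=6) = (1-p)^(k-1)×p = (19/25)^5×6/25 = 14856594/244140625

P(X=6) = 14856594/244140625 ≈ 6.09%


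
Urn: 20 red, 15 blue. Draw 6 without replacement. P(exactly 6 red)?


Hypergeometric: C(20,6)×C(15,0)/C(35,6)
= 38760×1/1623160 = 57/2387

P(X=6) = 57/2387 ≈ 2.39%


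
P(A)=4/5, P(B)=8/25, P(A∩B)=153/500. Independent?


P(A)×P(B) = 32/125
P(A∩B) = 153/500
Not equal → NOT independent

No, not independent


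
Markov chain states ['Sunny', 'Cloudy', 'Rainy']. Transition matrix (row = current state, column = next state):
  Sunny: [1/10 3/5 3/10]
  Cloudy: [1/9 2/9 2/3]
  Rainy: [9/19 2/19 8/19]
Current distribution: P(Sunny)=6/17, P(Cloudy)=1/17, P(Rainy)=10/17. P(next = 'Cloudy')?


P(next=Cloudy) = Σᵢ P(now=i)×P(i→Cloudy)
= 6/17×3/5 + 1/17×2/9 + 10/17×2/19
= 18/85 + 2/153 + 20/323 = 4168/14535

P = 4168/14535 ≈ 0.2868
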